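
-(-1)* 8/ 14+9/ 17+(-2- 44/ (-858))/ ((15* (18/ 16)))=617363/ 626535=0.99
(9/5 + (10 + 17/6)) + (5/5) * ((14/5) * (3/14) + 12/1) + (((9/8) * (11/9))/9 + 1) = 10219/360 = 28.39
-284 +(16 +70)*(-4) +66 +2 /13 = -7304 /13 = -561.85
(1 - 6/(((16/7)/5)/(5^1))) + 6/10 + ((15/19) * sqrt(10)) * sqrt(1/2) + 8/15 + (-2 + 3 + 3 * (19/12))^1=-55.98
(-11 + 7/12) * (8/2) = -125/3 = -41.67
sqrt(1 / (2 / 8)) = 2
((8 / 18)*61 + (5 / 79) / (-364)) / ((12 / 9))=7016419 / 345072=20.33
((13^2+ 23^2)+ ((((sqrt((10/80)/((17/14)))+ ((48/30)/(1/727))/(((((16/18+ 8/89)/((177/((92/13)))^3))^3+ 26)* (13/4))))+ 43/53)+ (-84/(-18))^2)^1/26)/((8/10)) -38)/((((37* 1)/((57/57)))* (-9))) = -396583562833149608599058097900435513278585596363/199565939247456861395442018478445043240287331048 -5* sqrt(119)/1177488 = -1.99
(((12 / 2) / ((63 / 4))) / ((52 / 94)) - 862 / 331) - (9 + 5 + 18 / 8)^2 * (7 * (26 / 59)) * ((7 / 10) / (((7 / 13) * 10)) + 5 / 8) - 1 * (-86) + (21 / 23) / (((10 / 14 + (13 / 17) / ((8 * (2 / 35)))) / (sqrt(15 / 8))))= -181153078007 / 341210688 + 3332 * sqrt(30) / 34845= -530.39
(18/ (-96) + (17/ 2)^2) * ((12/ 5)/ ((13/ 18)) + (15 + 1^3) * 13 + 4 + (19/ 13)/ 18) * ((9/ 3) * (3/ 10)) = 290582519/ 20800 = 13970.31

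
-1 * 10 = -10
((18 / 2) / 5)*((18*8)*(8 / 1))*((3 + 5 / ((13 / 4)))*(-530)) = -64841472 / 13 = -4987805.54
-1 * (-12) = 12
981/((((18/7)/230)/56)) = 4913720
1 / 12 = 0.08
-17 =-17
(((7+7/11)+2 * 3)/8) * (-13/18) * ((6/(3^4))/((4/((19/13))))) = -475/14256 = -0.03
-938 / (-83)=938 / 83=11.30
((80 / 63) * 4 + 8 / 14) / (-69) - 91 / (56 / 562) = -15881015 / 17388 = -913.33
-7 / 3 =-2.33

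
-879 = -879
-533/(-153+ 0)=533/153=3.48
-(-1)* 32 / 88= 4 / 11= 0.36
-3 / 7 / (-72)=1 / 168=0.01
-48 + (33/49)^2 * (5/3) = -113433/2401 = -47.24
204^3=8489664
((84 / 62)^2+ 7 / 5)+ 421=2038452 / 4805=424.24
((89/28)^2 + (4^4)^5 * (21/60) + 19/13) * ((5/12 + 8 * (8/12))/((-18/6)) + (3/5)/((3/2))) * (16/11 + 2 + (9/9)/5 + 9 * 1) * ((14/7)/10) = -568715792414460349/385000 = -1477183876401.20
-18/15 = -6/5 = -1.20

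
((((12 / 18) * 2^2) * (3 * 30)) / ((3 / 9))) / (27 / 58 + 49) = 41760 / 2869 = 14.56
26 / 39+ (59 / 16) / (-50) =1423 / 2400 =0.59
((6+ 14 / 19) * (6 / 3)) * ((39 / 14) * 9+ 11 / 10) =234496 / 665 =352.63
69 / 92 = 3 / 4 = 0.75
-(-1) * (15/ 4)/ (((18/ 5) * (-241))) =-25/ 5784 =-0.00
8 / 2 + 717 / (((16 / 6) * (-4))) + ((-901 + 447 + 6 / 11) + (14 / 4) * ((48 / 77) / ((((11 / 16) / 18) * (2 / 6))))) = -1337007 / 3872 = -345.30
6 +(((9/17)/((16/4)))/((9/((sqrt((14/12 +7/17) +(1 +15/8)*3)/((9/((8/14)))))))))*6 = 6.02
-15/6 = -5/2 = -2.50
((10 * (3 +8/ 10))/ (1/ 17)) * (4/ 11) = 2584/ 11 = 234.91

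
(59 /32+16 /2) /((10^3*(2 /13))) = 819 /12800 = 0.06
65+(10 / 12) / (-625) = 48749 / 750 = 65.00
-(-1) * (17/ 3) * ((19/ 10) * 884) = 142766/ 15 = 9517.73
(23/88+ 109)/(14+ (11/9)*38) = 1.81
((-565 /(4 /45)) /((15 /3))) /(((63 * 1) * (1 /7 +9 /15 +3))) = -2825 /524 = -5.39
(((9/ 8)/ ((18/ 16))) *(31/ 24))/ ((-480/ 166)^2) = 213559/ 1382400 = 0.15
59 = 59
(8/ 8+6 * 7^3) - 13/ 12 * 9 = 8197/ 4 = 2049.25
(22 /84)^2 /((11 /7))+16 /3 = 1355 /252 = 5.38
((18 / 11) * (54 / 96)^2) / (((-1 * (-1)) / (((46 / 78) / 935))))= 5589 / 17114240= 0.00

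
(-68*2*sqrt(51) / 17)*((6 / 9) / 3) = -16*sqrt(51) / 9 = -12.70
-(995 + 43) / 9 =-115.33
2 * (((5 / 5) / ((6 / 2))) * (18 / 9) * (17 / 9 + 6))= 284 / 27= 10.52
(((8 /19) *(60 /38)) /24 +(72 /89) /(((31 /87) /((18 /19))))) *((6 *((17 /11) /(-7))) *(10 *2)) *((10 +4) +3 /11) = -694968525840 /843611153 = -823.80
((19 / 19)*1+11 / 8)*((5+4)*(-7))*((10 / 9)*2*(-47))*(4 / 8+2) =156275 / 4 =39068.75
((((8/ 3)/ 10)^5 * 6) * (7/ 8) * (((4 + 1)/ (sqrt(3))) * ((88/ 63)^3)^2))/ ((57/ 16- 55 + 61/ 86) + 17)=-0.00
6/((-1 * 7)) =-6/7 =-0.86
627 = 627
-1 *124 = -124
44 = 44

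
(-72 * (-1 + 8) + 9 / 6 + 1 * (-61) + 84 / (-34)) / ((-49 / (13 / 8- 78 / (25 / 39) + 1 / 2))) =-65731339 / 47600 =-1380.91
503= 503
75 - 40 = 35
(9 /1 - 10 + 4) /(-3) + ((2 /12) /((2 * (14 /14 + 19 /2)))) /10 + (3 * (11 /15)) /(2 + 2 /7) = -37 /1008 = -0.04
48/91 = 0.53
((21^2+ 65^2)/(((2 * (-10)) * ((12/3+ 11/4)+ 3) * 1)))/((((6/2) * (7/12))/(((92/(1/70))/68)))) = -858544/663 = -1294.94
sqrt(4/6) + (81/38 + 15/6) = sqrt(6)/3 + 88/19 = 5.45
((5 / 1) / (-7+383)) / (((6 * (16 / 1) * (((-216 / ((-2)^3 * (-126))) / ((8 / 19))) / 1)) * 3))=-35 / 385776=-0.00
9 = 9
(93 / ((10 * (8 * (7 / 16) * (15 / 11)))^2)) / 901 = 3751 / 82779375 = 0.00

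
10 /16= 5 /8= 0.62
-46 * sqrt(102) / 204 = -2.28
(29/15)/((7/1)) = 29/105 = 0.28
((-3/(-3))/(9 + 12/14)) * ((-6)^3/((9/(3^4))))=-4536/23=-197.22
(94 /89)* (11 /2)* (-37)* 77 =-1472933 /89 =-16549.81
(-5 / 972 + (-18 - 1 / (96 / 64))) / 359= -18149 / 348948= -0.05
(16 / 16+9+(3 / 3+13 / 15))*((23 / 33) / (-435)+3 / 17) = 2.08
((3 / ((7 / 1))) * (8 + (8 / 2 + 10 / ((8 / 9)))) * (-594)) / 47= -82863 / 658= -125.93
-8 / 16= -1 / 2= -0.50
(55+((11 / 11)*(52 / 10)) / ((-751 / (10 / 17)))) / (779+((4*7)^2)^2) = 702133 / 7857258645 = 0.00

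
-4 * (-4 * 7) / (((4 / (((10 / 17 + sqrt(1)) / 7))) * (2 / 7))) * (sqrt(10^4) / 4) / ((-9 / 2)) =-2100 / 17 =-123.53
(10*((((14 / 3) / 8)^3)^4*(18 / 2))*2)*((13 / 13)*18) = 69206436005 / 13759414272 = 5.03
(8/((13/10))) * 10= 800/13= 61.54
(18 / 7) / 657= 2 / 511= 0.00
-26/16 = -13/8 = -1.62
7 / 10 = 0.70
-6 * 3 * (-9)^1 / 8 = 81 / 4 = 20.25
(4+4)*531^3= 1197770328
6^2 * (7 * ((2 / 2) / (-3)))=-84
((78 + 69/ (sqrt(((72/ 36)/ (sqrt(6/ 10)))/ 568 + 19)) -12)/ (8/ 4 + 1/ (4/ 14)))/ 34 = 0.44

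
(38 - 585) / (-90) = 547 / 90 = 6.08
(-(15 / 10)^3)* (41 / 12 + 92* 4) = -40113 / 32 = -1253.53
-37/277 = -0.13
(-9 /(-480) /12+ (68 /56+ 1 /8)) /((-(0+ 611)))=-6007 /2737280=-0.00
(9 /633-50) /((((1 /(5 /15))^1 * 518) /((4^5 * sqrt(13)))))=-5400064 * sqrt(13) /163947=-118.76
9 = 9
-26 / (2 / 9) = -117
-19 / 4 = -4.75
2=2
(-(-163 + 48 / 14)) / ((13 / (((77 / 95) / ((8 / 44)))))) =135157 / 2470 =54.72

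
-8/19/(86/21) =-84/817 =-0.10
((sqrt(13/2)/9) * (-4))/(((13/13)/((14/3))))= -28 * sqrt(26)/27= -5.29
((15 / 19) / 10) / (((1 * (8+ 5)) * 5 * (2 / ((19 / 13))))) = 3 / 3380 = 0.00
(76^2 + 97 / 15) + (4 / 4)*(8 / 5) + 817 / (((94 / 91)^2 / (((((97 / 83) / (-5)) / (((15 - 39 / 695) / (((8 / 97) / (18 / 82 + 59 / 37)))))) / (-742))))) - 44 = 185380891511204143 / 32295943336320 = 5740.07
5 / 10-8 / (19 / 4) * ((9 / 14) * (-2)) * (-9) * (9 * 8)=-373115 / 266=-1402.69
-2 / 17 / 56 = -0.00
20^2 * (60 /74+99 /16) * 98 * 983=9977794050 /37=269670109.46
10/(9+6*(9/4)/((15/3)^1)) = 100/117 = 0.85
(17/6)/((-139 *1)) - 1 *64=-53393/834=-64.02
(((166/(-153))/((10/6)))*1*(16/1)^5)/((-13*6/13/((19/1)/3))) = 1653604352/2295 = 720524.77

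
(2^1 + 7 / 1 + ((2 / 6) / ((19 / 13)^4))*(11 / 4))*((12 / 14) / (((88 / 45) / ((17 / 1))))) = 68.56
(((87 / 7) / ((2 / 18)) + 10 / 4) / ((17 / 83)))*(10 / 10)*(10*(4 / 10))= 265766 / 119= 2233.33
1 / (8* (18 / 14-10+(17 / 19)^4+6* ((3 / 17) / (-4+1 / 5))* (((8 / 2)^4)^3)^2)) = -0.00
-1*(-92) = 92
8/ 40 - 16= -79/ 5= -15.80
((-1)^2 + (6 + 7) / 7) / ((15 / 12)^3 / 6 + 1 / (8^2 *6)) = 1280 / 147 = 8.71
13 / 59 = 0.22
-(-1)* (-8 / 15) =-8 / 15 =-0.53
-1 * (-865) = 865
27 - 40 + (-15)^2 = 212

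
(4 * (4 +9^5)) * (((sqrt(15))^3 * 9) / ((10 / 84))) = 267864408 * sqrt(15) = 1037434391.23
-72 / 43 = -1.67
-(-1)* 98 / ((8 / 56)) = 686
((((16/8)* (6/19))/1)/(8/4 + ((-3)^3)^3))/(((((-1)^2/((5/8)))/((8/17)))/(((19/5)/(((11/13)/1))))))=-156/3680347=-0.00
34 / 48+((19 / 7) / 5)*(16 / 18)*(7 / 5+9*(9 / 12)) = 58477 / 12600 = 4.64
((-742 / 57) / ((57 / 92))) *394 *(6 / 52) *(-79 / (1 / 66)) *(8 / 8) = 23372637904 / 4693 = 4980319.18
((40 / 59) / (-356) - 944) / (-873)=1652318 / 1528041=1.08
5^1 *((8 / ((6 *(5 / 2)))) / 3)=8 / 9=0.89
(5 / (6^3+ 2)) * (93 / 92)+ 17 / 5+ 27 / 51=6738229 / 1704760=3.95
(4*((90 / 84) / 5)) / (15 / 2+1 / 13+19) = 156 / 4837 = 0.03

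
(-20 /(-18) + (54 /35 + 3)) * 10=3562 /63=56.54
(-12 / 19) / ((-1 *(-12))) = -1 / 19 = -0.05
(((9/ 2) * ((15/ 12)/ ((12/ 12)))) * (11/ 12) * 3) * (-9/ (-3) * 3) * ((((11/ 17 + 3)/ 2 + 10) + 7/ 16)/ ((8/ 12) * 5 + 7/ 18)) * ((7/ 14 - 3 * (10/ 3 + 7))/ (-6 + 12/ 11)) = 3323110725/ 1166336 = 2849.19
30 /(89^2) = 0.00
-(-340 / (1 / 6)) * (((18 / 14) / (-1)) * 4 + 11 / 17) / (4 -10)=1528.57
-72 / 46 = -36 / 23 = -1.57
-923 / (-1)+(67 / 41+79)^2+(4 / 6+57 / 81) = 337054570 / 45387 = 7426.24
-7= -7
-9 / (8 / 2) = -9 / 4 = -2.25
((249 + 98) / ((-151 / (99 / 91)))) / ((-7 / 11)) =377883 / 96187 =3.93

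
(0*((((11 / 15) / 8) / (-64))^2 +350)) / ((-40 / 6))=0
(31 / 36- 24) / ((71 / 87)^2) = -700553 / 20164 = -34.74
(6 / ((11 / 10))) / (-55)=-12 / 121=-0.10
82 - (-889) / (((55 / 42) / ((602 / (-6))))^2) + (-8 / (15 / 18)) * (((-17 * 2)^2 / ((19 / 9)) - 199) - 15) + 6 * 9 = 299770693316 / 57475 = 5215671.05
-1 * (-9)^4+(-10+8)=-6563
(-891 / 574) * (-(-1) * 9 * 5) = -40095 / 574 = -69.85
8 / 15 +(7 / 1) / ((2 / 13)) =1381 / 30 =46.03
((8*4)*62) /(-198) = -992 /99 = -10.02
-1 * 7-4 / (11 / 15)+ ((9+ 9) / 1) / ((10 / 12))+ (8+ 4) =1163 / 55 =21.15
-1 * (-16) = 16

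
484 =484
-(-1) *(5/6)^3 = 125/216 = 0.58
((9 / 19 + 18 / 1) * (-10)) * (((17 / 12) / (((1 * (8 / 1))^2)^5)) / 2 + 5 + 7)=-180904022517465 / 81604378624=-2216.84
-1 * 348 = -348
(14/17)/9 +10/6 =269/153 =1.76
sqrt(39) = 6.24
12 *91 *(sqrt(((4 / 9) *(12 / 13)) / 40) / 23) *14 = 392 *sqrt(390) / 115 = 67.32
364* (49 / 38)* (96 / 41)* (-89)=-76195392 / 779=-97811.80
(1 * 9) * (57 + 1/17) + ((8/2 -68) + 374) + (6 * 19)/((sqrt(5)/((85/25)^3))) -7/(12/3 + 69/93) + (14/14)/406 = 17021485/20706 + 560082 * sqrt(5)/625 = 2825.87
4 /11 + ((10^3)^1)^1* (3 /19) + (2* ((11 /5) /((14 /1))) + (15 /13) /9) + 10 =48127826 /285285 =168.70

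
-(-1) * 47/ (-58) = -47/ 58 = -0.81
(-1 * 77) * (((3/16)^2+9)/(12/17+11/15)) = -45415755/93952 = -483.39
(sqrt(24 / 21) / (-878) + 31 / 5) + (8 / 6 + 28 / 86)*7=11489 / 645 - sqrt(14) / 3073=17.81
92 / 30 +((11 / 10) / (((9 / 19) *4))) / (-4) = 4207 / 1440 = 2.92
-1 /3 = -0.33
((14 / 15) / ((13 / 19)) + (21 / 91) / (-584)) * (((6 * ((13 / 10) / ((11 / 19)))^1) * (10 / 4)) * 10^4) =368835125 / 803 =459321.45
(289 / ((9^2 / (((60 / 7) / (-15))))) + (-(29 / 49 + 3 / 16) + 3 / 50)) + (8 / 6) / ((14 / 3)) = -3925219 / 1587600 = -2.47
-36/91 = -0.40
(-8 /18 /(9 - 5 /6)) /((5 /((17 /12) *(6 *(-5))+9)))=268 /735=0.36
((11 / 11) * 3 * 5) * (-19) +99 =-186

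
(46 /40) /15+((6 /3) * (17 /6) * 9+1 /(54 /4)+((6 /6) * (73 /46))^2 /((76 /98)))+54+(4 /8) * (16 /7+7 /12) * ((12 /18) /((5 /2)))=41328823783 /379927800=108.78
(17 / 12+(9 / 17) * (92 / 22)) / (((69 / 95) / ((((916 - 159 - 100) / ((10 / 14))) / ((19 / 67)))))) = 278928839 / 17204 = 16213.02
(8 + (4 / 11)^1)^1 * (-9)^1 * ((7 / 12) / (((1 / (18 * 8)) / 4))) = -278208 / 11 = -25291.64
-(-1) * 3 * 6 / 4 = 9 / 2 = 4.50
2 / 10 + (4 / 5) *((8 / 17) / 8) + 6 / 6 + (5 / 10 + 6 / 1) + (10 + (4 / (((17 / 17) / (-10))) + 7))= -2593 / 170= -15.25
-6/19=-0.32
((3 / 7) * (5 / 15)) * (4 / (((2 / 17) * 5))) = 34 / 35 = 0.97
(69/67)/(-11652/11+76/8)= -1518/1547365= -0.00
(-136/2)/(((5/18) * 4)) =-306/5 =-61.20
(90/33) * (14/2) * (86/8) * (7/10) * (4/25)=6321/275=22.99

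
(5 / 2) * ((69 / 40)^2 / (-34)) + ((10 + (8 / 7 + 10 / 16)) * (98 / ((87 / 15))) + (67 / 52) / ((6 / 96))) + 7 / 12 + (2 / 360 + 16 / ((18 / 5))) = 224.27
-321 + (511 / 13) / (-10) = -42241 / 130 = -324.93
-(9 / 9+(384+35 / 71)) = -385.49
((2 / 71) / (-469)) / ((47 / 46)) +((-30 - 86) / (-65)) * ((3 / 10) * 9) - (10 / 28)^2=66807027369 / 14241982300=4.69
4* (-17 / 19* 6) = -408 / 19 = -21.47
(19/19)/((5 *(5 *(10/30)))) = 3/25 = 0.12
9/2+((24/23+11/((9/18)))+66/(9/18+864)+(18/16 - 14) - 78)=-20123749/318136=-63.26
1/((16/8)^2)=1/4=0.25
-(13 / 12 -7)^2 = -5041 / 144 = -35.01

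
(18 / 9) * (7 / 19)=14 / 19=0.74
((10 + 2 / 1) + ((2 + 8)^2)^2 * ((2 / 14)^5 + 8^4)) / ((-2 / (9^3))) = -250927242598818 / 16807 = -14929924590.87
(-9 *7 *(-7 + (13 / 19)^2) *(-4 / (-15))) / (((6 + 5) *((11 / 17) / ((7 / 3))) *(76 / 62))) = 121781268 / 4149695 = 29.35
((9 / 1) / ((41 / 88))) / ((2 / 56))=22176 / 41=540.88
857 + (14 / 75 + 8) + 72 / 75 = 64961 / 75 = 866.15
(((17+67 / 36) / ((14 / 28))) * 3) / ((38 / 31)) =21049 / 228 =92.32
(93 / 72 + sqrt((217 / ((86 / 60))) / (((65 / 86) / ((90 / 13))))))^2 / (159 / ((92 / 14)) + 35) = 713 *sqrt(6510) / 35399 + 3108536687 / 132533856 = 25.08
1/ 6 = 0.17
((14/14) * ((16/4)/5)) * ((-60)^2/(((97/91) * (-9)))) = -29120/97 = -300.21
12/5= 2.40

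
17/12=1.42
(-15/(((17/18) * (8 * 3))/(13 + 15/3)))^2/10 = 32805/2312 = 14.19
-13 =-13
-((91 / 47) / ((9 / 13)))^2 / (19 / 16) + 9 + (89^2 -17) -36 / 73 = 1962048009911 / 248174523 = 7905.92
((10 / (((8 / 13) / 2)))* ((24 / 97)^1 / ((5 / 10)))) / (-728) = -15 / 679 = -0.02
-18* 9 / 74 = -81 / 37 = -2.19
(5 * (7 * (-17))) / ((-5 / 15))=1785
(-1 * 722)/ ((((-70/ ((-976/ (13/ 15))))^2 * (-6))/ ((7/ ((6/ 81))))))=3481784352/ 1183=2943182.04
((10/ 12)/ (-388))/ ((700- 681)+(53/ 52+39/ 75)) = -0.00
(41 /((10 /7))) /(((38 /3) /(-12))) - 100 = -12083 /95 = -127.19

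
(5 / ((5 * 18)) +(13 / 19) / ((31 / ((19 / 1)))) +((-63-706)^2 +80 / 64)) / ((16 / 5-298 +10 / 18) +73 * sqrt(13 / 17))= -742775982113485 / 352187708048-10839856156425 * sqrt(221) / 352187708048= -2566.59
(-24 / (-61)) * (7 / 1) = 168 / 61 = 2.75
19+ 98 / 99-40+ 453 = 432.99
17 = 17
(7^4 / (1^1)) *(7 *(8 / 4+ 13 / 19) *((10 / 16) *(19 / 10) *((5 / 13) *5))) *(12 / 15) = 4285785 / 52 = 82418.94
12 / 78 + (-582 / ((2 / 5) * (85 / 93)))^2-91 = 9520936288 / 3757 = 2534185.86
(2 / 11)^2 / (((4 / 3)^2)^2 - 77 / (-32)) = 10368 / 1745909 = 0.01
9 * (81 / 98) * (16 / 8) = 729 / 49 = 14.88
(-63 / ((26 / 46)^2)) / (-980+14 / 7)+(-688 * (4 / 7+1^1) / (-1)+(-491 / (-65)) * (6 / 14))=2091388349 / 1928290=1084.58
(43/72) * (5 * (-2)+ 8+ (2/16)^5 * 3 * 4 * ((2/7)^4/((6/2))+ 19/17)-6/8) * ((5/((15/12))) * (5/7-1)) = 13177898207/7021830144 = 1.88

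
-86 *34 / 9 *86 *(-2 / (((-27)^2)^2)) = 502928 / 4782969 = 0.11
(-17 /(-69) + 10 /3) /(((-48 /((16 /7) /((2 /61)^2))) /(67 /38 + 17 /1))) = -1499563 /504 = -2975.32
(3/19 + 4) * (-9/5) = -711/95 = -7.48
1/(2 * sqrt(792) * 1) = sqrt(22)/264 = 0.02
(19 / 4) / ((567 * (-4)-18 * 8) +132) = -1 / 480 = -0.00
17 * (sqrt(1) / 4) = 17 / 4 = 4.25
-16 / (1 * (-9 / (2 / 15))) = 32 / 135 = 0.24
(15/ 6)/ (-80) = -1/ 32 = -0.03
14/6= 7/3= 2.33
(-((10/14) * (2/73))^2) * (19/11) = -1900/2872331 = -0.00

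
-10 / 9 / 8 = -0.14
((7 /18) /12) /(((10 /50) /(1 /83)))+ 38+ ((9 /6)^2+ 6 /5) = 3715753 /89640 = 41.45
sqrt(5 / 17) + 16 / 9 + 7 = sqrt(85) / 17 + 79 / 9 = 9.32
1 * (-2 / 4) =-0.50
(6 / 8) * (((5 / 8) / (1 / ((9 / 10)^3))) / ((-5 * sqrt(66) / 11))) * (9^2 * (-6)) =177147 * sqrt(66) / 32000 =44.97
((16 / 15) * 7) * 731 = 81872 / 15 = 5458.13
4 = 4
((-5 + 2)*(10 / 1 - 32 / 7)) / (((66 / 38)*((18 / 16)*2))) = -4.17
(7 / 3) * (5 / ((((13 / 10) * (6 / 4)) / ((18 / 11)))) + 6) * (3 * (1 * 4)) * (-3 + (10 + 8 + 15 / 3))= 816480 / 143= 5709.65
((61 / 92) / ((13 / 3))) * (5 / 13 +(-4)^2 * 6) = 229299 / 15548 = 14.75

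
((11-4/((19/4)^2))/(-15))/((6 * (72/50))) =-19535/233928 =-0.08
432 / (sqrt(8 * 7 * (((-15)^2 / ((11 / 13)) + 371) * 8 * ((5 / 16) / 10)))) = 216 * sqrt(269731) / 24521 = 4.57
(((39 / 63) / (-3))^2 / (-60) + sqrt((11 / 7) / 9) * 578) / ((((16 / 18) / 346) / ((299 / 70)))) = -8741863 / 7408800 + 44847309 * sqrt(77) / 980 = 401563.66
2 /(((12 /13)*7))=13 /42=0.31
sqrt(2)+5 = 6.41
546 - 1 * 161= 385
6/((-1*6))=-1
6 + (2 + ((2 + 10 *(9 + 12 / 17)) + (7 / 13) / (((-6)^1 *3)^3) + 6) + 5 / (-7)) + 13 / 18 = 1020099235 / 9022104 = 113.07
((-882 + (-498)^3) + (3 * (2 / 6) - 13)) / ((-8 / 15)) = 926301645 / 4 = 231575411.25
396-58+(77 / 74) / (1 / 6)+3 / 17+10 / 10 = 217269 / 629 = 345.42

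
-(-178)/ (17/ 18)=3204/ 17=188.47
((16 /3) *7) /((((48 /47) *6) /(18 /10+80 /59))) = 306299 /15930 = 19.23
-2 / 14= -1 / 7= -0.14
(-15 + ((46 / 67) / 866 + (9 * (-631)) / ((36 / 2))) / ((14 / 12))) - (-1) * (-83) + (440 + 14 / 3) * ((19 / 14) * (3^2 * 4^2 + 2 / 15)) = 86612.61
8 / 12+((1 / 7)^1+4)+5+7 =353 / 21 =16.81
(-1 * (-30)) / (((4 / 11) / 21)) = 3465 / 2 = 1732.50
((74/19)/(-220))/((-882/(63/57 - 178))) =-124357/35024220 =-0.00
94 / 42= 47 / 21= 2.24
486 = 486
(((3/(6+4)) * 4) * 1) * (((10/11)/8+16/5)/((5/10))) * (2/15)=1458/1375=1.06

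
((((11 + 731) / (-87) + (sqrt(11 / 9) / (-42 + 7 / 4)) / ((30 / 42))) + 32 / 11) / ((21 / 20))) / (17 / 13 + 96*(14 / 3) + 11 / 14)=-2796560 / 235183707 - 416*sqrt(11) / 16956819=-0.01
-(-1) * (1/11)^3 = 1/1331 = 0.00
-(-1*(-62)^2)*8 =30752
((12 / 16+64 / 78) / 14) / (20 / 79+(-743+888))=553 / 716040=0.00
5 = 5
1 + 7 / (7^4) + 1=2.00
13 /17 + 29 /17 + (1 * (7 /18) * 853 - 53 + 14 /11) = 950779 /3366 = 282.47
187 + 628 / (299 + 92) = 188.61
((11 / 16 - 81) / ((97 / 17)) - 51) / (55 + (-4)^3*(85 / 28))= 54383 / 116400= 0.47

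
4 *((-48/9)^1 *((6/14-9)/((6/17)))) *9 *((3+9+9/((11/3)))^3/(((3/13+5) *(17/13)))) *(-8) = -2608610883840/158389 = -16469646.78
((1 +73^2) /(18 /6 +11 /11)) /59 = 2665 /118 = 22.58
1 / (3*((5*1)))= 0.07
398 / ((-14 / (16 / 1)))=-3184 / 7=-454.86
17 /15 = 1.13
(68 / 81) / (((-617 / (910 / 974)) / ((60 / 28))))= -22100 / 8112933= -0.00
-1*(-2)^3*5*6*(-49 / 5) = -2352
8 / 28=2 / 7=0.29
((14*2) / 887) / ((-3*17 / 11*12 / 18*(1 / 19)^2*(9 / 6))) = -111188 / 45237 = -2.46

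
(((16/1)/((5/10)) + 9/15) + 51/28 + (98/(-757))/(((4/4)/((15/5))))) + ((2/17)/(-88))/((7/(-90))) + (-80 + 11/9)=-7977797381/178364340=-44.73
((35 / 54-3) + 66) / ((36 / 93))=106547 / 648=164.42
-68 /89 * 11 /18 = -374 /801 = -0.47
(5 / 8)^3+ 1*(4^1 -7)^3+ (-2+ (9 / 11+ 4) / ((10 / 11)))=-60047 / 2560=-23.46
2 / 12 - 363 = -2177 / 6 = -362.83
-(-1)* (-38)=-38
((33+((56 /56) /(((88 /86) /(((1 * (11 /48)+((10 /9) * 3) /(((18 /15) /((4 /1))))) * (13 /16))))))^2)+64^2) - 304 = 3906.08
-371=-371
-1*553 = -553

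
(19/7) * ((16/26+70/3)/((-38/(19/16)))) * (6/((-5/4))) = 8873/910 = 9.75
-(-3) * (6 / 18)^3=1 / 9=0.11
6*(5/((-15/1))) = -2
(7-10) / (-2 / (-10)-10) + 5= 260 / 49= 5.31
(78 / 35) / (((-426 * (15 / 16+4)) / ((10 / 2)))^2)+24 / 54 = 880929628 / 1982035503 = 0.44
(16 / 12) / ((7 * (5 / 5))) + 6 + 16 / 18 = 446 / 63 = 7.08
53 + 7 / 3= 166 / 3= 55.33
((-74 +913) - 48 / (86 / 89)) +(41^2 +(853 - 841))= 106740 / 43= 2482.33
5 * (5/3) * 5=41.67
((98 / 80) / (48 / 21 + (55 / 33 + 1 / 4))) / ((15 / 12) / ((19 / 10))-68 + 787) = 19551 / 48267455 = 0.00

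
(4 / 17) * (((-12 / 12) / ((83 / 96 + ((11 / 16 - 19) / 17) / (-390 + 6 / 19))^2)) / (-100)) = 0.00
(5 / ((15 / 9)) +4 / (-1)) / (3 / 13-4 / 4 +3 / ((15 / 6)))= -65 / 28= -2.32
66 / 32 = 33 / 16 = 2.06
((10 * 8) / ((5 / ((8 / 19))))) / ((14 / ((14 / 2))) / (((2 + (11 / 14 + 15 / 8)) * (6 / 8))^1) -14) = -0.50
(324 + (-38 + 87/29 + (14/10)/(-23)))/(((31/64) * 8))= 265824/3565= 74.56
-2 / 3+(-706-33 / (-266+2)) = -16957 / 24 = -706.54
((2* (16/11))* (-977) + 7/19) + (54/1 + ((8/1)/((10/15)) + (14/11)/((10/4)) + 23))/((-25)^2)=-1855965838/653125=-2841.67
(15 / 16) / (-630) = -1 / 672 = -0.00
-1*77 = -77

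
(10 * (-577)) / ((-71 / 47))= 271190 / 71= 3819.58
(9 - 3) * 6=36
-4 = -4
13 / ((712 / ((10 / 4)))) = 65 / 1424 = 0.05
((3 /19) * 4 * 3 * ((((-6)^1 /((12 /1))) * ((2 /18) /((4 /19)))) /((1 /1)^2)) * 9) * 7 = -63 /2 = -31.50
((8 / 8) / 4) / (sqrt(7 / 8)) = 0.27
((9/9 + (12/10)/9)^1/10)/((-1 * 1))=-17/150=-0.11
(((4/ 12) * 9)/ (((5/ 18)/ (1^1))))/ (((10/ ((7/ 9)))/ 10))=42/ 5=8.40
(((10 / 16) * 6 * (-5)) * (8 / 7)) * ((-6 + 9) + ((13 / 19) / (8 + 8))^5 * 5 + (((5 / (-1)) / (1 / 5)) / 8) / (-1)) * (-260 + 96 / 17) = 1289320889469802275 / 38621122527232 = 33383.83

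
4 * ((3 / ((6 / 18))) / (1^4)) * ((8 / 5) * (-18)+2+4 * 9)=1656 / 5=331.20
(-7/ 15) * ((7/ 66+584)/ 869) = -269857/ 860310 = -0.31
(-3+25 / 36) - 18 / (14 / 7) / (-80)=-1579 / 720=-2.19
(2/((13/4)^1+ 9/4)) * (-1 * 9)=-36/11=-3.27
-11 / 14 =-0.79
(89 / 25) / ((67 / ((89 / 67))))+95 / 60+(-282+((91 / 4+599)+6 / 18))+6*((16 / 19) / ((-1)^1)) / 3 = 2175259772 / 6396825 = 340.05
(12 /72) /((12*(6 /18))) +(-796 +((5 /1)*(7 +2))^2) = 29497 /24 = 1229.04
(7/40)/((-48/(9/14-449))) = 6277/3840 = 1.63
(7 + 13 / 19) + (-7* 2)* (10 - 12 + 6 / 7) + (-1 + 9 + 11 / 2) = 37.18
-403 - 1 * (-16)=-387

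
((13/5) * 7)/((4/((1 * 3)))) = 273/20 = 13.65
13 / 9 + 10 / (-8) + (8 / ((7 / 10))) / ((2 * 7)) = 1783 / 1764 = 1.01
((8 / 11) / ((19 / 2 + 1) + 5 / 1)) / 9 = 16 / 3069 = 0.01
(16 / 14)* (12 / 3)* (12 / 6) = 64 / 7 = 9.14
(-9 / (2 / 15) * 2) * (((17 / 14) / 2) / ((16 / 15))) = -34425 / 448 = -76.84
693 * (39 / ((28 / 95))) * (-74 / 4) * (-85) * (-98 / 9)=-6280549275 / 4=-1570137318.75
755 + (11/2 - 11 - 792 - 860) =-1805/2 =-902.50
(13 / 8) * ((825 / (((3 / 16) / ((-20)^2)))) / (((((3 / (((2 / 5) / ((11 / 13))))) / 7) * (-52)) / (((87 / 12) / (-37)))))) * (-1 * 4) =-5278000 / 111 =-47549.55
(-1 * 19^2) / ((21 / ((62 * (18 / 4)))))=-33573 / 7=-4796.14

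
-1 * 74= -74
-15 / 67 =-0.22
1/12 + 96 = 1153/12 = 96.08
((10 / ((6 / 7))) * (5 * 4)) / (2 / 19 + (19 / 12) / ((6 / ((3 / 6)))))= 638400 / 649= 983.67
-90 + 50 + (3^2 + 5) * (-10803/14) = -10843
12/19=0.63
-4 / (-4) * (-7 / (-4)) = 7 / 4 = 1.75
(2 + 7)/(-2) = -9/2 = -4.50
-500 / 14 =-35.71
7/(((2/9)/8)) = 252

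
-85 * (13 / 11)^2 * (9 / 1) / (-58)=129285 / 7018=18.42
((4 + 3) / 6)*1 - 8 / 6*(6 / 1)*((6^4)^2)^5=-641639737864499235256264606875641 / 6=-106939956310749872542710800000000.00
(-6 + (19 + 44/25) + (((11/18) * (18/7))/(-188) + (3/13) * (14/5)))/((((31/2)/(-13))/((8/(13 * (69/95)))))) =-500508412/45742515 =-10.94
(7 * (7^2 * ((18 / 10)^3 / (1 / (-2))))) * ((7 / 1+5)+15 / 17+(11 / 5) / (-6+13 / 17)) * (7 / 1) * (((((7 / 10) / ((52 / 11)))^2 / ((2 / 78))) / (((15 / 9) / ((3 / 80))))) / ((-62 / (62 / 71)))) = 507998824077591 / 5371150000000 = 94.58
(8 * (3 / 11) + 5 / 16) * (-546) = -1361.90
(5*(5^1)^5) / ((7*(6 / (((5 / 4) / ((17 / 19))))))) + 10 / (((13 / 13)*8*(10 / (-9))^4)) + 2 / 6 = 495889759 / 952000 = 520.89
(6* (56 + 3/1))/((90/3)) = 11.80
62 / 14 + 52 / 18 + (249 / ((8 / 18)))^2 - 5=316393439 / 1008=313882.38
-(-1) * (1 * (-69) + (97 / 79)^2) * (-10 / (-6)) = -2106100 / 18723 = -112.49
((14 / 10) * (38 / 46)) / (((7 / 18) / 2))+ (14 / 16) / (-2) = 10139 / 1840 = 5.51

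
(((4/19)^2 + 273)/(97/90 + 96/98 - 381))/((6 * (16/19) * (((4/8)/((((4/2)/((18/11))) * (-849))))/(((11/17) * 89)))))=73598378711935/4318218008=17043.69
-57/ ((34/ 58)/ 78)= -128934/ 17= -7584.35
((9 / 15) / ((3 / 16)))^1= 16 / 5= 3.20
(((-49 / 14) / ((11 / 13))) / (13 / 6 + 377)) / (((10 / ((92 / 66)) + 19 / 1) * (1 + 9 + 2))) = -23 / 662200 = -0.00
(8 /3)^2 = 64 /9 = 7.11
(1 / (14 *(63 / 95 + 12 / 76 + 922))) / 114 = 5 / 7364112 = 0.00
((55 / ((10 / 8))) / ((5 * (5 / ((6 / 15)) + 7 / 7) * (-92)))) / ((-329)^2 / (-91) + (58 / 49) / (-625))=1751750 / 294077735109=0.00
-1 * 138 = -138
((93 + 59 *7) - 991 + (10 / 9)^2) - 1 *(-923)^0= -39266 / 81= -484.77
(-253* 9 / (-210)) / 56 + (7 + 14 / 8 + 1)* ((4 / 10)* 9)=138351 / 3920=35.29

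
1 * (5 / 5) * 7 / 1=7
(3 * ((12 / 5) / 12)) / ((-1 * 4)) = -3 / 20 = -0.15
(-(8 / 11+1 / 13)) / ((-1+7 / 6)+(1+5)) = -690 / 5291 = -0.13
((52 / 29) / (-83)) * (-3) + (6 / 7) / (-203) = 7146 / 117943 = 0.06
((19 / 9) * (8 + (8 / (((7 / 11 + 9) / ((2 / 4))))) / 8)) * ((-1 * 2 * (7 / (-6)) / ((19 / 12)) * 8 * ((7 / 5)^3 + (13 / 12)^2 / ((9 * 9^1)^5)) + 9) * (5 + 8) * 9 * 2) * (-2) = -22796368418580465761 / 69299839969875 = -328952.68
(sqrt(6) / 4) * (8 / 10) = sqrt(6) / 5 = 0.49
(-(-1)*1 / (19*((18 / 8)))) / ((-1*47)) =-4 / 8037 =-0.00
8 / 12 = 2 / 3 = 0.67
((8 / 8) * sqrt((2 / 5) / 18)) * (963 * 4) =1284 * sqrt(5) / 5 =574.22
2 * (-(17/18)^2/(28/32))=-1156/567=-2.04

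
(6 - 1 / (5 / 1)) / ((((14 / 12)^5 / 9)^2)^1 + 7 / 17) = 2414595806208 / 195432005125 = 12.36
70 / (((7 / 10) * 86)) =50 / 43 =1.16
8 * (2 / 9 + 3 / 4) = 70 / 9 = 7.78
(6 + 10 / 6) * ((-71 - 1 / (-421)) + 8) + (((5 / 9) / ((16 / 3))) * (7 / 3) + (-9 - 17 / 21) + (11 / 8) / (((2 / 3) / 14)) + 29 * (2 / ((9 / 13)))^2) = -846545029 / 3819312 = -221.65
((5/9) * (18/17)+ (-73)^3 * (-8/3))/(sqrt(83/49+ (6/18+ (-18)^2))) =185172197 * sqrt(143778)/1222113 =57452.73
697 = 697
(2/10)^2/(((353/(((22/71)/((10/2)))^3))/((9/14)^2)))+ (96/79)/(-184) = -232154104477326/35152059975746875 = -0.01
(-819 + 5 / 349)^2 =81696502276 / 121801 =670737.53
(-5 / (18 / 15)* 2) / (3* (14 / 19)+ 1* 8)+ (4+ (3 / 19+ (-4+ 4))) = 36953 / 11058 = 3.34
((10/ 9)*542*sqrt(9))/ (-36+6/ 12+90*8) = 10840/ 4107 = 2.64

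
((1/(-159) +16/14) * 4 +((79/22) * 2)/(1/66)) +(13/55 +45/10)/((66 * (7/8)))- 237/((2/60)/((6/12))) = -98643859/32065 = -3076.37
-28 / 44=-0.64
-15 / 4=-3.75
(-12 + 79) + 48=115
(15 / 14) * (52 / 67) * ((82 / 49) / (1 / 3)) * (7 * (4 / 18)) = 21320 / 3283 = 6.49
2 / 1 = 2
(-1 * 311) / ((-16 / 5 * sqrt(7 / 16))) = 1555 * sqrt(7) / 28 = 146.93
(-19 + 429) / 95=82 / 19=4.32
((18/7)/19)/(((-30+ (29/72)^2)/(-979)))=91352448/20572307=4.44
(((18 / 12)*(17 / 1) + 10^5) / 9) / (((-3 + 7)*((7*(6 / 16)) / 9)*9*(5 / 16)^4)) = 13110542336 / 118125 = 110988.72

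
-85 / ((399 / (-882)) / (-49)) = -174930 / 19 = -9206.84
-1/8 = -0.12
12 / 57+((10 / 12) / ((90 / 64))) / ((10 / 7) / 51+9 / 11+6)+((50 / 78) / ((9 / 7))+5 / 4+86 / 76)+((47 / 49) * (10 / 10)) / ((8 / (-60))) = -7429096669 / 1849580460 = -4.02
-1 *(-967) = 967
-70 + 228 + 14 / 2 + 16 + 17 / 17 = 182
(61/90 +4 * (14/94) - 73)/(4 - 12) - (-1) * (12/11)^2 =41584723/4094640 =10.16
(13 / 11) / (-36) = -13 / 396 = -0.03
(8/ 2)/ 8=1/ 2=0.50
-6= -6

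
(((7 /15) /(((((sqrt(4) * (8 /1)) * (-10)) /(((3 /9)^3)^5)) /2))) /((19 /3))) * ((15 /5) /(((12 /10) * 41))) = -7 /1788447768480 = -0.00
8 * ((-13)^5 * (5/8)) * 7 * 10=-129952550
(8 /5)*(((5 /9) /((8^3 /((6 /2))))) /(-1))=-1 /192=-0.01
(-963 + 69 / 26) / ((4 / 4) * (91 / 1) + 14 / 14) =-24969 / 2392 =-10.44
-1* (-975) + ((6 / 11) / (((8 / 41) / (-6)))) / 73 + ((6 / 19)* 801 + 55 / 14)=1231.65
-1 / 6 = -0.17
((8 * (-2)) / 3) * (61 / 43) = -976 / 129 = -7.57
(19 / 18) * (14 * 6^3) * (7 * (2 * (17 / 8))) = 94962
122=122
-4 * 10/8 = -5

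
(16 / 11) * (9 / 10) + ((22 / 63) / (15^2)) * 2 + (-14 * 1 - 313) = -50782871 / 155925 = -325.69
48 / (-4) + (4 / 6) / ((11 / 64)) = -268 / 33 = -8.12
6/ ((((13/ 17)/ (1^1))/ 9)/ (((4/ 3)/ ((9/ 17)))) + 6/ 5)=11560/ 2377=4.86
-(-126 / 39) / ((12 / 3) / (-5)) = -105 / 26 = -4.04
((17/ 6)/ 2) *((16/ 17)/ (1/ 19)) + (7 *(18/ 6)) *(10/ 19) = 36.39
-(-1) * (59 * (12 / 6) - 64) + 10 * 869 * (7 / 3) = 60992 / 3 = 20330.67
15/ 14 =1.07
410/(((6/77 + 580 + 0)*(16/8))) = 0.35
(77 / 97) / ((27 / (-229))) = -17633 / 2619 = -6.73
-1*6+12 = 6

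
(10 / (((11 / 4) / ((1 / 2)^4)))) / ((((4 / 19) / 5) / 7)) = 3325 / 88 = 37.78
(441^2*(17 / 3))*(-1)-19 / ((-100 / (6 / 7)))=-385720593 / 350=-1102058.84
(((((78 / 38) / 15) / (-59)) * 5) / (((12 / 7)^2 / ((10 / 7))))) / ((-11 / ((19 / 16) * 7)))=3185 / 747648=0.00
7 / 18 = 0.39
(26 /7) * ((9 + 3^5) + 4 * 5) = 7072 /7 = 1010.29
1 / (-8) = -1 / 8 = -0.12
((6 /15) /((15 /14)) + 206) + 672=65878 /75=878.37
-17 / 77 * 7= -17 / 11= -1.55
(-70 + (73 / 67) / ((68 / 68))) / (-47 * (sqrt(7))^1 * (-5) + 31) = -0.11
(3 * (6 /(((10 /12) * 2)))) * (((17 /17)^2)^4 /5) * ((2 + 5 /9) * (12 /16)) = 207 /50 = 4.14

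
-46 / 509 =-0.09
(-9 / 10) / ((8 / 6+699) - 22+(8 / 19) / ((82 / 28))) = -21033 / 15856010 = -0.00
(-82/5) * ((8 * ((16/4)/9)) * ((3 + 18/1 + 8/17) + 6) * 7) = -11212.88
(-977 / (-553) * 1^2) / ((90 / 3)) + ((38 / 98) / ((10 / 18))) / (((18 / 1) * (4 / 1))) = 31859 / 464520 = 0.07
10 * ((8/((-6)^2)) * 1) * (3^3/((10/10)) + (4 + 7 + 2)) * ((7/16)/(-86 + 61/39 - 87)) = -2275/10029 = -0.23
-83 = -83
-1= -1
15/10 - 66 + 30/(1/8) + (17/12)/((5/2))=2641/15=176.07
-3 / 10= -0.30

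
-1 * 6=-6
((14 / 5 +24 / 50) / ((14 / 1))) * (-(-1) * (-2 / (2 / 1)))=-41 / 175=-0.23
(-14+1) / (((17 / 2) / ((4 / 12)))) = -26 / 51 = -0.51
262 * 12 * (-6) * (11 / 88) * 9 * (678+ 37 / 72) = -57597687 / 4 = -14399421.75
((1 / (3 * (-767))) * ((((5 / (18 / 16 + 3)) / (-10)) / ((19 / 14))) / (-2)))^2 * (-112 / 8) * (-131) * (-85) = -122217760 / 2081461196529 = -0.00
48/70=24/35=0.69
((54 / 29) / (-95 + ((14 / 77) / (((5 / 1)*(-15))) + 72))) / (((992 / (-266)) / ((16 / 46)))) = 423225 / 56055347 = 0.01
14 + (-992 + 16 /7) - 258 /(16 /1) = -991.84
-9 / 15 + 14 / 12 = 17 / 30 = 0.57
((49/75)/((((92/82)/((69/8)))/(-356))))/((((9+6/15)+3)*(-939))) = 178801/1164360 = 0.15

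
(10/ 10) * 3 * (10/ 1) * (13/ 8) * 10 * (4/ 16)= 975/ 8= 121.88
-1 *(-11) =11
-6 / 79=-0.08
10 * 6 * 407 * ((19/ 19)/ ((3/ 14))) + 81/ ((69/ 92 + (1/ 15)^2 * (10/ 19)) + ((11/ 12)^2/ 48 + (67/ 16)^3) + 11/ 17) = 1523413313720600/ 13367838247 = 113961.08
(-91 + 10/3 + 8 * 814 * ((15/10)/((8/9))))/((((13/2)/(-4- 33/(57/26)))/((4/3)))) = -42604.94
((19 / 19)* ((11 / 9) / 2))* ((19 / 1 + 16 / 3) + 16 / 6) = 33 / 2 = 16.50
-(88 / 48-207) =1231 / 6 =205.17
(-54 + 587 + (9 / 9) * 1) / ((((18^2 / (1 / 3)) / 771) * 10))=22873 / 540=42.36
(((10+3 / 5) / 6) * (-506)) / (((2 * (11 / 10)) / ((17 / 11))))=-20723 / 33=-627.97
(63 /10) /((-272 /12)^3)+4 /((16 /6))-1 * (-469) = 1479400859 /3144320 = 470.50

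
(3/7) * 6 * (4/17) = 72/119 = 0.61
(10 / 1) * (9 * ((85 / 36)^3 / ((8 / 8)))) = 1184.65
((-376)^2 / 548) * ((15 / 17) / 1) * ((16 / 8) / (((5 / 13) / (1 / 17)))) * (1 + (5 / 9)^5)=57134424256 / 779309019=73.31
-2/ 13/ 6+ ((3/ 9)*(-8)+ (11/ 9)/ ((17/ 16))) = -3067/ 1989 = -1.54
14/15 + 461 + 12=7109/15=473.93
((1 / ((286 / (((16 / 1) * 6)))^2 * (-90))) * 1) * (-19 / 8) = 304 / 102245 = 0.00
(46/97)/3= 46/291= 0.16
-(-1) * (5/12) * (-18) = -15/2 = -7.50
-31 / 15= -2.07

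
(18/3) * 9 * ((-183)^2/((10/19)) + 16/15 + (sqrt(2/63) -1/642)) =18 * sqrt(14)/7 + 367655094/107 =3436038.54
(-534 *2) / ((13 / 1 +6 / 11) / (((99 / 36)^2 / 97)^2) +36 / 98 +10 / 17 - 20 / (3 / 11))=-107458541883 / 216938431658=-0.50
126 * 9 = 1134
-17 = -17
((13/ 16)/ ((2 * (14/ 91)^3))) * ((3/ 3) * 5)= 142805/ 256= 557.83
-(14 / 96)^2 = -49 / 2304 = -0.02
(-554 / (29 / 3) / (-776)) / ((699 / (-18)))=-2493 / 1310858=-0.00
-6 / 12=-1 / 2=-0.50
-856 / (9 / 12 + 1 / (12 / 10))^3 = -1479168 / 6859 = -215.65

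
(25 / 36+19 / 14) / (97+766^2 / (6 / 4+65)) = 9823 / 42710868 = 0.00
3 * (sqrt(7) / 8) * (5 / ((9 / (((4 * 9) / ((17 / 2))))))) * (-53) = -795 * sqrt(7) / 17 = -123.73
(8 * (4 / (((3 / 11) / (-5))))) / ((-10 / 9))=528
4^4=256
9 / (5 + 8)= 9 / 13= 0.69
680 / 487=1.40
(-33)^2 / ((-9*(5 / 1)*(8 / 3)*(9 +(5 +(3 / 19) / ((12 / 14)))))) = -0.64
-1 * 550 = -550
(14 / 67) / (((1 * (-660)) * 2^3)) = -7 / 176880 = -0.00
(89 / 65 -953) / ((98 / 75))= -463920 / 637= -728.29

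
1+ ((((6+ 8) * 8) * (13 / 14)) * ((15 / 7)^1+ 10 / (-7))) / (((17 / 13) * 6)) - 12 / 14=3431 / 357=9.61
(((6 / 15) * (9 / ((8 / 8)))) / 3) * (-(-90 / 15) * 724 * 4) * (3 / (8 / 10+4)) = 13032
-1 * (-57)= 57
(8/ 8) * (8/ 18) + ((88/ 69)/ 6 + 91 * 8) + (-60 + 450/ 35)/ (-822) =144659273/ 198513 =728.71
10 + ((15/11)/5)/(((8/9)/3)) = 961/88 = 10.92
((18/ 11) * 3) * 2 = 108/ 11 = 9.82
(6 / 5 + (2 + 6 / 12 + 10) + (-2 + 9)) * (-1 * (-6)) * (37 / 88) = 22977 / 440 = 52.22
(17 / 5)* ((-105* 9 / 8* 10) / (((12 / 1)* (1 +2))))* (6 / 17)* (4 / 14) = -45 / 4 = -11.25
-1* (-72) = 72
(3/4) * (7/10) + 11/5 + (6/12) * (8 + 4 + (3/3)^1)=369/40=9.22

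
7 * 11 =77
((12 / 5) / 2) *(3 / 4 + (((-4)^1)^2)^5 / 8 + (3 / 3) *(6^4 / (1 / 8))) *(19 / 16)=32248491 / 160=201553.07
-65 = -65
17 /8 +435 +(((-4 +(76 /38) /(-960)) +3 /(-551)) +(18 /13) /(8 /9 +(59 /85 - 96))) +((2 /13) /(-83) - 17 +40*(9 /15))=9071480944032839 /20612272867680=440.10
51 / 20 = 2.55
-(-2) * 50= 100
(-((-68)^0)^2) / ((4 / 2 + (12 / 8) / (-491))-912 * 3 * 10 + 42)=982 / 26824315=0.00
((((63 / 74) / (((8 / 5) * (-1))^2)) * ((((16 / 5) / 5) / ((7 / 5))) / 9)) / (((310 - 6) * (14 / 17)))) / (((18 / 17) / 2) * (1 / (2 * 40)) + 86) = 7225 / 9209671184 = 0.00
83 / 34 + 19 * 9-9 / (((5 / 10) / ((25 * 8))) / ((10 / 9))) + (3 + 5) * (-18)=-134999 / 34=-3970.56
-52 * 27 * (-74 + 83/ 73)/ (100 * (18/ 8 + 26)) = 7467876/ 206225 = 36.21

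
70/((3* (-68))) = -35/102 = -0.34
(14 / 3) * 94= 438.67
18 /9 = 2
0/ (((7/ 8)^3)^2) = 0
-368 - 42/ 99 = -12158/ 33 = -368.42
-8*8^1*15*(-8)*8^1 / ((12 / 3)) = 15360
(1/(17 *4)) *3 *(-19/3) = -19/68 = -0.28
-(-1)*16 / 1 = 16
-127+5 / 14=-1773 / 14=-126.64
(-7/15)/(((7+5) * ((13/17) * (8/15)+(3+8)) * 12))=-119/418896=-0.00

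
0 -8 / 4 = -2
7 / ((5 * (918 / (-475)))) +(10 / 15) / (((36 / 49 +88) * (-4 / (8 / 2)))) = -365176 / 498933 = -0.73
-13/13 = -1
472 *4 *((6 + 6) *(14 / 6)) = 52864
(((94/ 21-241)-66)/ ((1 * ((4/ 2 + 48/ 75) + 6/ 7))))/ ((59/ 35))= -5558875/ 108324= -51.32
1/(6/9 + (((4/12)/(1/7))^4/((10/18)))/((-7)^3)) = 1.96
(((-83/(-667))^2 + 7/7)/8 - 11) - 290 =-535420467/1779556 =-300.87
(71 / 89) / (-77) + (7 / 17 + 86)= 10065850 / 116501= 86.40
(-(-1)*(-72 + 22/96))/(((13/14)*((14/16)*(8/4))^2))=-25.24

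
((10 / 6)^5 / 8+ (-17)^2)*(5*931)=2629800355 / 1944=1352777.96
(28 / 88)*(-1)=-7 / 22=-0.32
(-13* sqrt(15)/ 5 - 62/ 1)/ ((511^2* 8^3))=-31/ 66846976 - 13* sqrt(15)/ 668469760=-0.00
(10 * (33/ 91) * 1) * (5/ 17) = 1650/ 1547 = 1.07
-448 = -448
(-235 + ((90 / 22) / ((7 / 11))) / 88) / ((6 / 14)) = -144715 / 264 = -548.16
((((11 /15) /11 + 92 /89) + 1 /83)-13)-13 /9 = -4431764 /332415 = -13.33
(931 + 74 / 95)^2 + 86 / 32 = 125370201851 / 144400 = 868214.69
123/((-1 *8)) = -123/8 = -15.38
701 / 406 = 1.73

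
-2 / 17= -0.12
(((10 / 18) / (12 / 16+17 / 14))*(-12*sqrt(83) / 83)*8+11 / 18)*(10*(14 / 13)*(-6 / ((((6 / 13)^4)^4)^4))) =-5806199109680231787100308289467147379876558677044967555537886236866603845 / 47505214997229958279621715210108914957422346371072+3694853978887420228154741638751821059921446430846797535342291241642384265*sqrt(83) / 56474298557904885298560710920350832494956513329152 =473831474578081066441658.10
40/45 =8/9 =0.89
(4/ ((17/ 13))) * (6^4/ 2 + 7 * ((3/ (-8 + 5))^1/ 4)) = 1976.76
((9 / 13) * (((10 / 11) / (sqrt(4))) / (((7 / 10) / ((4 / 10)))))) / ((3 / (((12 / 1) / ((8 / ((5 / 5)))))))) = 90 / 1001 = 0.09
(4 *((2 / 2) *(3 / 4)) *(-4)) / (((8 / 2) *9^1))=-1 / 3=-0.33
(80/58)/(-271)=-40/7859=-0.01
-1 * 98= -98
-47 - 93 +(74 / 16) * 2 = -523 / 4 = -130.75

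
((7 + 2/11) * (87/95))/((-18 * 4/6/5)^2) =11455/10032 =1.14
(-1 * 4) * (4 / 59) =-16 / 59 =-0.27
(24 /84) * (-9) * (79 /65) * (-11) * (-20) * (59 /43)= -3691512 /3913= -943.40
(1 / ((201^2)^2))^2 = 0.00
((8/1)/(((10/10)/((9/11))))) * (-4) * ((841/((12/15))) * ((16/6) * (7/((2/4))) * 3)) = -33909120/11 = -3082647.27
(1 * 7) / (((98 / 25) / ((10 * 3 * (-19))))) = -7125 / 7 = -1017.86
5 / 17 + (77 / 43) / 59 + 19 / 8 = 931403 / 345032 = 2.70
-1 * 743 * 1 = -743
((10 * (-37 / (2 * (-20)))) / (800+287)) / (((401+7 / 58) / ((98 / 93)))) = 52577 / 2351882115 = 0.00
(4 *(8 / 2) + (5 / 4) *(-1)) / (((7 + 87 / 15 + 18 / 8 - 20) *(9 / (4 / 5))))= -236 / 891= -0.26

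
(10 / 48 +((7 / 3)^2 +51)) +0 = 4079 / 72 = 56.65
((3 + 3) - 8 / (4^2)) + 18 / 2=29 / 2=14.50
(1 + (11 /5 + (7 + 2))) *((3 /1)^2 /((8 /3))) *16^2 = 52704 /5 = 10540.80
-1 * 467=-467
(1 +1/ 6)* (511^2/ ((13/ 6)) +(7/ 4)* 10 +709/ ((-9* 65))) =140622.62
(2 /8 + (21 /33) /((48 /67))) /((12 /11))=601 /576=1.04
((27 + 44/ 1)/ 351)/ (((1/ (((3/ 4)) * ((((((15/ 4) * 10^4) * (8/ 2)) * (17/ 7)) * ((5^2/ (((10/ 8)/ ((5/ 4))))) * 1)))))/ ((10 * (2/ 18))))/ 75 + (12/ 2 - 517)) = -94296875000/ 238213828124181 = -0.00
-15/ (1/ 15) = -225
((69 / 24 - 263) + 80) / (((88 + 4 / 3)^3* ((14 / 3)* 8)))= -116721 / 17246953472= -0.00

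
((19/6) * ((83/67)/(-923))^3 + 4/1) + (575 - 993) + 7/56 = -2349145662120162305/5675978645911704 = -413.88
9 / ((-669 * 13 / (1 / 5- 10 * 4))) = 597 / 14495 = 0.04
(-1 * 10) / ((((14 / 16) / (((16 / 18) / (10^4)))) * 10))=-4 / 39375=-0.00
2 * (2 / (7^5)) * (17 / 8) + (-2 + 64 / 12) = 3.33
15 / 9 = 1.67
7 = 7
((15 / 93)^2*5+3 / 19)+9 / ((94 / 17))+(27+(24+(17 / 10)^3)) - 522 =-398339339551 / 858173000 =-464.17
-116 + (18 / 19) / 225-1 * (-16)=-47498 / 475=-100.00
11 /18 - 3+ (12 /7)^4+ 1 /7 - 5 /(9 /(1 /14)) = 15248 /2401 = 6.35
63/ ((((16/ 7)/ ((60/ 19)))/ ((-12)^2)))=238140/ 19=12533.68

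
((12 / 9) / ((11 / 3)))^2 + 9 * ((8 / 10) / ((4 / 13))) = 14237 / 605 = 23.53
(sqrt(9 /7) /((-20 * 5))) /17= -3 * sqrt(7) /11900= -0.00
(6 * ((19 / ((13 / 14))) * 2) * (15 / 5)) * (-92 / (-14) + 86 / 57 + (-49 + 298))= 2461800 / 13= 189369.23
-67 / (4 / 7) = -469 / 4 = -117.25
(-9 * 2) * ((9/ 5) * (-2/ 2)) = 162/ 5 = 32.40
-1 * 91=-91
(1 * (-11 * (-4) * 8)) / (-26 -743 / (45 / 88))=-7920 / 33277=-0.24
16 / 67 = 0.24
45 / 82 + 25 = 2095 / 82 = 25.55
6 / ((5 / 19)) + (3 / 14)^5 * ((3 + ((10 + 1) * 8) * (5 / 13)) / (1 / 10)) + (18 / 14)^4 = 449201589 / 17479280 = 25.70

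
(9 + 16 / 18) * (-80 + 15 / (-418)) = -2977495 / 3762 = -791.47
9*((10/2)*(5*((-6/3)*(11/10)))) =-495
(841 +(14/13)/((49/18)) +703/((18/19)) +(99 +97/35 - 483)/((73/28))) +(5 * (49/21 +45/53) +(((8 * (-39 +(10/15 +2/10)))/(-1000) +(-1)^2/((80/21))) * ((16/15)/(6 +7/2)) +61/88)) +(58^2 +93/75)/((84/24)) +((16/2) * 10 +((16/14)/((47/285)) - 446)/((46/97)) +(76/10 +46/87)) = 818851314151453732517/519030187951275000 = 1577.66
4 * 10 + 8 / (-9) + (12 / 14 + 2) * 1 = 2644 / 63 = 41.97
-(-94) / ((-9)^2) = 94 / 81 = 1.16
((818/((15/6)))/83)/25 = 1636/10375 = 0.16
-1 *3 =-3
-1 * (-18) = 18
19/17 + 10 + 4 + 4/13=3409/221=15.43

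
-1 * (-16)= 16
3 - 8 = -5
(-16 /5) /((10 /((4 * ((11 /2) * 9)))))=-1584 /25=-63.36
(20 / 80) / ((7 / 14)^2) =1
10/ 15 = 2/ 3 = 0.67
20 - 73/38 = 687/38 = 18.08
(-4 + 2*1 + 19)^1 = 17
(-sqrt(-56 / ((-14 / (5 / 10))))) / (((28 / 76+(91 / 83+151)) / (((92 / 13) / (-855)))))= 7636 * sqrt(2) / 140655645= 0.00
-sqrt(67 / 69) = -0.99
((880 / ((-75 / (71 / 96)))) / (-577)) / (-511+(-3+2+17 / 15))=-781 / 26529306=-0.00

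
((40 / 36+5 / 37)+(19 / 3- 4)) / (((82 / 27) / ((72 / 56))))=16092 / 10619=1.52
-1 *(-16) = 16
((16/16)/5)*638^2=407044/5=81408.80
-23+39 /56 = -22.30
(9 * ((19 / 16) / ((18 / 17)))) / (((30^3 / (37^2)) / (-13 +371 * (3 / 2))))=480657269 / 1728000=278.16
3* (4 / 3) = 4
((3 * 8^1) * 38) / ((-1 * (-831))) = 304 / 277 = 1.10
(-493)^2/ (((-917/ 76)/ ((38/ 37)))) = -701925512/ 33929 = -20688.07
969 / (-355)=-969 / 355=-2.73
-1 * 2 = -2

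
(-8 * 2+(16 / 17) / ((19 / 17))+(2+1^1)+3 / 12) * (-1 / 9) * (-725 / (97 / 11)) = -7217375 / 66348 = -108.78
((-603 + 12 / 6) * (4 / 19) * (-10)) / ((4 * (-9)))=-6010 / 171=-35.15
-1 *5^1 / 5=-1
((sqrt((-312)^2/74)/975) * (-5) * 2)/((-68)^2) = -sqrt(74)/106930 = -0.00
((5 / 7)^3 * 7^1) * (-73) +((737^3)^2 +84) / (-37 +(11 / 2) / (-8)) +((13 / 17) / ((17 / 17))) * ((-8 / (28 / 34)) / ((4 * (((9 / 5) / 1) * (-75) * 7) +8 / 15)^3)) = -5723034103438559845306062808534489 / 1345918417997603184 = -4252140417212680.90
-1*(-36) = 36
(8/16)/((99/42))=7/33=0.21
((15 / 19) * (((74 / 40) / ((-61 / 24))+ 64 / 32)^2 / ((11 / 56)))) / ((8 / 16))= 50582784 / 3888445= 13.01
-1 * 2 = -2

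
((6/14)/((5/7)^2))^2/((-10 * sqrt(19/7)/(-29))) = 12789 * sqrt(133)/118750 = 1.24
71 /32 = 2.22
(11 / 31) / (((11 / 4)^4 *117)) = 256 / 4827537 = 0.00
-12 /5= -2.40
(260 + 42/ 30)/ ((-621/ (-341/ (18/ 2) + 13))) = 292768/ 27945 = 10.48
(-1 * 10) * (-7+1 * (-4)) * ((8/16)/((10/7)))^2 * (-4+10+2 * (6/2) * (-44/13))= -192.80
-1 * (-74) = 74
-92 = -92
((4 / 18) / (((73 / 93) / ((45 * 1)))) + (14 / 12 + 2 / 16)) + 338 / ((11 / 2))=1454765 / 19272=75.49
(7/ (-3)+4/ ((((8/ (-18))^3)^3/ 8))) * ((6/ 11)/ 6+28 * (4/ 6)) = -887137.17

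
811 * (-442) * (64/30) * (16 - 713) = 7995136448/15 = 533009096.53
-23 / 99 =-0.23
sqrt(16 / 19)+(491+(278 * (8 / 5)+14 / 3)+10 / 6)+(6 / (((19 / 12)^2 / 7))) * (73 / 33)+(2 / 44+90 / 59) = 4 * sqrt(19) / 19+6893472841 / 7028670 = 981.68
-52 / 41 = -1.27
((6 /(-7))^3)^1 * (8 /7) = -1728 /2401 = -0.72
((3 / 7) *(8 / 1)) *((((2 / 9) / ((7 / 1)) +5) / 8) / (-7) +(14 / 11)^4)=130890451 / 15065589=8.69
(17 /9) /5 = 17 /45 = 0.38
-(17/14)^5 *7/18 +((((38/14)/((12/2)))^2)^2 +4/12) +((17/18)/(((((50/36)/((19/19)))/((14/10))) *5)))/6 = -4820951909/7779240000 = -0.62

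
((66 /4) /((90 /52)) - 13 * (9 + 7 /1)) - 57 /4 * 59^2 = -2988163 /60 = -49802.72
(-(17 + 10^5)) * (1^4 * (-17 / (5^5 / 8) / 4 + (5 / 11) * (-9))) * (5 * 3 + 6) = 296148236643 / 34375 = 8615221.43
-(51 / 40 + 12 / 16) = -81 / 40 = -2.02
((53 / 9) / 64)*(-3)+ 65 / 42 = 1709 / 1344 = 1.27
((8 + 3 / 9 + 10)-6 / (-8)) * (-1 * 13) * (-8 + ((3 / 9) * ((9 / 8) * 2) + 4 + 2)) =14885 / 48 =310.10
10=10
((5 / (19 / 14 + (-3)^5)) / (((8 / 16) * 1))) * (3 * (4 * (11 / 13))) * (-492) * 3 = 27276480 / 43979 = 620.22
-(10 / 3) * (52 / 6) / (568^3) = -65 / 412313472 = -0.00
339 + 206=545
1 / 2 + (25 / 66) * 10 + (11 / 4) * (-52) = -9155 / 66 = -138.71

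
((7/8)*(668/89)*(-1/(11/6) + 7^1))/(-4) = -82999/7832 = -10.60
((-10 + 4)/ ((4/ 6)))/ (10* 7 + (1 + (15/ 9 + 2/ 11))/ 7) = -2079/ 16264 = -0.13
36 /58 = 18 /29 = 0.62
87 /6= 29 /2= 14.50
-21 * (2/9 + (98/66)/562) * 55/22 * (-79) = 34592915/37092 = 932.62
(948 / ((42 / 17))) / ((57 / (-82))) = -220252 / 399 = -552.01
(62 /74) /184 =31 /6808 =0.00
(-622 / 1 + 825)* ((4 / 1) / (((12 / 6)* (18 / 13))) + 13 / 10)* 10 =50141 / 9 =5571.22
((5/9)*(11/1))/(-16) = -55/144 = -0.38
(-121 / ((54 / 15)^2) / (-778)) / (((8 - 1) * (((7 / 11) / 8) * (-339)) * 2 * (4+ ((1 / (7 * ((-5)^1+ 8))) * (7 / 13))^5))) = -12354774575 / 1554666169561442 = -0.00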